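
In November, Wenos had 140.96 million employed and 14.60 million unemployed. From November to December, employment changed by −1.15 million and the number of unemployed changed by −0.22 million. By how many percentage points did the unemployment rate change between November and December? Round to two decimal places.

The unemployment rate changed by −0.06 percentage points.

November: labor force = 140.96 + 14.60 = 155.56; u = 14.60/155.56 = 9.39%.
December: labor force = 139.81 + 14.38 = 154.19; u = 14.38/154.19 = 9.33%.
Change = 9.33% − 9.39% = −0.06 pp.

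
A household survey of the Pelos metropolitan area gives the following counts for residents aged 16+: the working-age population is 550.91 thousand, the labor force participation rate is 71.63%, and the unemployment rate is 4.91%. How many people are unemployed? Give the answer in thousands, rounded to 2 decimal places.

About 19.38 thousand are unemployed.

Labor force = 0.7163 × 550.91 = 394.62 thousand.
Unemployed = 0.0491 × 394.62 ≈ 19.38 thousand.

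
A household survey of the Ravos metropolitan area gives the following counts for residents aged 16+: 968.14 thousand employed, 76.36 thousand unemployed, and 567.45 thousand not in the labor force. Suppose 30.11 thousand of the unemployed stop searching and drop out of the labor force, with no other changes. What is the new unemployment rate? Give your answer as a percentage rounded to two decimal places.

Initially, labor force = 968.14 + 76.36 = 1,044.50 thousand, so u = 76.36/1,044.50 = 7.31%.
After the change, unemployed and labor force both fall by 30.11 → E = 968.14, U = 46.25, labor force = 1,014.39 thousand.
New unemployment rate = 46.25 / 1,014.39 = 4.56%.

New unemployment rate ≈ 4.56%.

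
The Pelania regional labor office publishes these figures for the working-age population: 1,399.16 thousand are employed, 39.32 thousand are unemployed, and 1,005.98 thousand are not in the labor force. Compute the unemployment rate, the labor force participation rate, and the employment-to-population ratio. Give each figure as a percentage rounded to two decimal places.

Labor force = employed + unemployed = 1,399.16 + 39.32 = 1,438.48 thousand.
Working-age population = 1,438.48 + 1,005.98 = 2,444.46 thousand.
Unemployment rate = 39.32 / 1,438.48 = 2.73%.
Labor force participation rate = 1,438.48 / 2,444.46 = 58.85%.
Employment-population ratio = 1,399.16 / 2,444.46 = 57.24%.

Unemployment rate ≈ 2.73%; labor force participation rate ≈ 58.85%; employment-population ratio ≈ 57.24%.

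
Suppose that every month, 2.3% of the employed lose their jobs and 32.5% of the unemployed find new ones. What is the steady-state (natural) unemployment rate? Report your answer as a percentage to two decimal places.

At steady state the flows balance: s·E = f·U, so U/(E+U) = s/(s+f).
u* = 2.3 / (2.3 + 32.5) = 2.3 / 34.80 = 6.61%.

Steady-state unemployment rate ≈ 6.61%.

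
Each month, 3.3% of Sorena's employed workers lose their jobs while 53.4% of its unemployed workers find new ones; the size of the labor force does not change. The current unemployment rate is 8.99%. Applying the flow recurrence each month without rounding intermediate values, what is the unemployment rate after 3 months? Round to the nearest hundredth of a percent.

With a fixed labor force, u_{t+1} = u_t + s·(1−u_t) − f·u_t = u_t·(1−s−f) + s.
Here 1−s−f = 0.433 and s = 0.033.
u_1 = 0.089900 × 0.433 + 0.033 = 0.071927.
u_2 = 0.071927 × 0.433 + 0.033 = 0.064144.
u_3 = 0.064144 × 0.433 + 0.033 = 0.060774.

Unemployment rate after three months ≈ 6.08%.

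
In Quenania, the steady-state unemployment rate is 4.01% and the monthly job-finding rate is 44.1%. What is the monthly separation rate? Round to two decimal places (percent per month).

Separation rate ≈ 1.84% per month.

From u* = s/(s+f): s = u·f/(1−u).
s = 0.0401 × 44.1 / (1 − 0.0401) = 1.7684 / 0.9599 ≈ 1.84% per month.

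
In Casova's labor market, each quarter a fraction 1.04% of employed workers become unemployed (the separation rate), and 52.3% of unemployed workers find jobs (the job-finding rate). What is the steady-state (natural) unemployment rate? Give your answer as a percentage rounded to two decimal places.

At steady state the flows balance: s·E = f·U, so U/(E+U) = s/(s+f).
u* = 1.04 / (1.04 + 52.3) = 1.04 / 53.34 = 1.95%.

Steady-state unemployment rate ≈ 1.95%.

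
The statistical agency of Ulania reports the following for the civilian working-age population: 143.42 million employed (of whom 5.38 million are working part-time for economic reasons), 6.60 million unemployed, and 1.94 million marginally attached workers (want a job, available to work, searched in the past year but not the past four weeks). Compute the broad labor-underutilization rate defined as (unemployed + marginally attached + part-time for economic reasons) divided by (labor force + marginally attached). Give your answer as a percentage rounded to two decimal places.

Labor force = 143.42 + 6.60 = 150.02 million.
Numerator = 6.60 + 1.94 + 5.38 = 13.92 million.
Denominator = 150.02 + 1.94 = 151.96 million.
Broad rate = 13.92 / 151.96 = 9.16%.

Broad underutilization rate ≈ 9.16%.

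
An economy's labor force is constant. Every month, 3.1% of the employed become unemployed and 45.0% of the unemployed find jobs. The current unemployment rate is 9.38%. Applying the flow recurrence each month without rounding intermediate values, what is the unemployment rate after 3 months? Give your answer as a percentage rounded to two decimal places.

Unemployment rate after three months ≈ 6.86%.

With a fixed labor force, u_{t+1} = u_t + s·(1−u_t) − f·u_t = u_t·(1−s−f) + s.
Here 1−s−f = 0.519 and s = 0.031.
u_1 = 0.093800 × 0.519 + 0.031 = 0.079682.
u_2 = 0.079682 × 0.519 + 0.031 = 0.072355.
u_3 = 0.072355 × 0.519 + 0.031 = 0.068552.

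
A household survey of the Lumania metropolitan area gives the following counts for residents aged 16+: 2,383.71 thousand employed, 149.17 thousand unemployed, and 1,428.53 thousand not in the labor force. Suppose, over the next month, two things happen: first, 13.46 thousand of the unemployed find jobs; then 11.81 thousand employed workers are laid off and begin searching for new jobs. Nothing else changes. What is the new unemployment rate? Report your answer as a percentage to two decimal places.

New unemployment rate ≈ 5.82%.

Initially, labor force = 2,383.71 + 149.17 = 2,532.88 thousand, so u = 149.17/2,532.88 = 5.89%.
After the first change, unemployed falls and employed rises by 13.46; labor force unchanged → E = 2,397.17, U = 135.71, labor force = 2,532.88 thousand.
After the second change, employed falls and unemployed rises by 11.81; labor force unchanged → E = 2,385.36, U = 147.52, labor force = 2,532.88 thousand.
New unemployment rate = 147.52 / 2,532.88 = 5.82%.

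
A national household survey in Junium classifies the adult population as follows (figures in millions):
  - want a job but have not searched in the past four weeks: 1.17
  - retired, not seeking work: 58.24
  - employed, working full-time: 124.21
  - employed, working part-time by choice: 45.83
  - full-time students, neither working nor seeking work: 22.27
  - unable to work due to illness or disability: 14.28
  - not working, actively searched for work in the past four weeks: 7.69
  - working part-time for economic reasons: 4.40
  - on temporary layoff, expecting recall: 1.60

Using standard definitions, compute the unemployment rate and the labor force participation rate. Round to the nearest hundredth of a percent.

Employed = 124.21 + 45.83 + 4.40 = 174.44 million (anyone who worked, including part-time for economic reasons, counts as employed).
Unemployed = 7.69 + 1.60 = 9.29 million (jobless and actively searching, or on temporary layoff).
Labor force = 174.44 + 9.29 = 183.73 million.
Not in labor force = 1.17 + 58.24 + 22.27 + 14.28 = 95.96 million (those not working and not actively searching are outside the labor force — including those who want a job but have given up searching).
Civilian working-age population = 183.73 + 95.96 = 279.69 million.
Unemployment rate = 9.29 / 183.73 = 5.06%.
Labor force participation rate = 183.73 / 279.69 = 65.69%.

Unemployment rate ≈ 5.06%; labor force participation rate ≈ 65.69%.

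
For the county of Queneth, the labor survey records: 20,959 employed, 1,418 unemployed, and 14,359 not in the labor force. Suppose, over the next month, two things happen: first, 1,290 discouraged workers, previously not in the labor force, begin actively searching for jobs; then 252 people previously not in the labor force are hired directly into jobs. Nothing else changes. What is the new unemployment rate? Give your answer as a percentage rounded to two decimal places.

Initially, labor force = 20,959 + 1,418 = 22,377, so u = 1,418/22,377 = 6.34%.
After the first change, unemployed and labor force both rise by 1,290 → E = 20,959, U = 2,708, labor force = 23,667.
After the second change, employed and labor force both rise by 252; unemployed unchanged → E = 21,211, U = 2,708, labor force = 23,919.
New unemployment rate = 2,708 / 23,919 = 11.32%.

New unemployment rate ≈ 11.32%.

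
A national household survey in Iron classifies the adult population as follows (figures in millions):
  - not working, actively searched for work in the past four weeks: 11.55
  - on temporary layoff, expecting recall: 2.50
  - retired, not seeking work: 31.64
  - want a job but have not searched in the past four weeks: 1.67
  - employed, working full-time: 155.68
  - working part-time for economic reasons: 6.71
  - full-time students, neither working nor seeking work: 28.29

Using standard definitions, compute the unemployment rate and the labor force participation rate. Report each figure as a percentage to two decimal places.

Employed = 155.68 + 6.71 = 162.39 million (anyone who worked, including part-time for economic reasons, counts as employed).
Unemployed = 11.55 + 2.50 = 14.05 million (jobless and actively searching, or on temporary layoff).
Labor force = 162.39 + 14.05 = 176.44 million.
Not in labor force = 31.64 + 1.67 + 28.29 = 61.60 million (those not working and not actively searching are outside the labor force — including those who want a job but have given up searching).
Civilian working-age population = 176.44 + 61.60 = 238.04 million.
Unemployment rate = 14.05 / 176.44 = 7.96%.
Labor force participation rate = 176.44 / 238.04 = 74.12%.

Unemployment rate ≈ 7.96%; labor force participation rate ≈ 74.12%.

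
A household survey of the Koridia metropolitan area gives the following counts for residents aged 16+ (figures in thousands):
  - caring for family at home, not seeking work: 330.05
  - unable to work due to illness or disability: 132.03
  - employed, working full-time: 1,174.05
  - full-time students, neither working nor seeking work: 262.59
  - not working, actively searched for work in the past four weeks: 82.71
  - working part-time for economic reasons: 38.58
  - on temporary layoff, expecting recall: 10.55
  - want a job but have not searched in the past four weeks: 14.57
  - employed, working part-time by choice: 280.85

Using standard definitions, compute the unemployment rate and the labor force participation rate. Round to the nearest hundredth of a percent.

Employed = 1,174.05 + 38.58 + 280.85 = 1,493.48 thousand (anyone who worked, including part-time for economic reasons, counts as employed).
Unemployed = 82.71 + 10.55 = 93.26 thousand (jobless and actively searching, or on temporary layoff).
Labor force = 1,493.48 + 93.26 = 1,586.74 thousand.
Not in labor force = 330.05 + 132.03 + 262.59 + 14.57 = 739.24 thousand (those not working and not actively searching are outside the labor force — including those who want a job but have given up searching).
Civilian working-age population = 1,586.74 + 739.24 = 2,325.98 thousand.
Unemployment rate = 93.26 / 1,586.74 = 5.88%.
Labor force participation rate = 1,586.74 / 2,325.98 = 68.22%.

Unemployment rate ≈ 5.88%; labor force participation rate ≈ 68.22%.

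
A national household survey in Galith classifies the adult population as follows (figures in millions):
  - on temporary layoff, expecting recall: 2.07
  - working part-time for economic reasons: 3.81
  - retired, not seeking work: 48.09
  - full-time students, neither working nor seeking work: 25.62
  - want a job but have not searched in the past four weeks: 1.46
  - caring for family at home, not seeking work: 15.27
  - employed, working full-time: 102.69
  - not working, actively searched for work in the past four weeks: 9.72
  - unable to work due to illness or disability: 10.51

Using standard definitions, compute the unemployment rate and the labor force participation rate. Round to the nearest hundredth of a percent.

Employed = 3.81 + 102.69 = 106.50 million (anyone who worked, including part-time for economic reasons, counts as employed).
Unemployed = 2.07 + 9.72 = 11.79 million (jobless and actively searching, or on temporary layoff).
Labor force = 106.50 + 11.79 = 118.29 million.
Not in labor force = 48.09 + 25.62 + 1.46 + 15.27 + 10.51 = 100.95 million (those not working and not actively searching are outside the labor force — including those who want a job but have given up searching).
Civilian working-age population = 118.29 + 100.95 = 219.24 million.
Unemployment rate = 11.79 / 118.29 = 9.97%.
Labor force participation rate = 118.29 / 219.24 = 53.95%.

Unemployment rate ≈ 9.97%; labor force participation rate ≈ 53.95%.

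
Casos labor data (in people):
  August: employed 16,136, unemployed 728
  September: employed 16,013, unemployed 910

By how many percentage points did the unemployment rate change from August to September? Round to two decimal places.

August: labor force = 16,136 + 728 = 16,864; u = 728/16,864 = 4.32%.
September: labor force = 16,013 + 910 = 16,923; u = 910/16,923 = 5.38%.
Change = 5.38% − 4.32% = +1.06 pp.

The unemployment rate changed by +1.06 percentage points.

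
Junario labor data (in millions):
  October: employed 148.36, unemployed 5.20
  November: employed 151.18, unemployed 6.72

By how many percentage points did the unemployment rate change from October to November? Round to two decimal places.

The unemployment rate changed by +0.87 percentage points.

October: labor force = 148.36 + 5.20 = 153.56; u = 5.20/153.56 = 3.39%.
November: labor force = 151.18 + 6.72 = 157.90; u = 6.72/157.90 = 4.26%.
Change = 4.26% − 3.39% = +0.87 pp.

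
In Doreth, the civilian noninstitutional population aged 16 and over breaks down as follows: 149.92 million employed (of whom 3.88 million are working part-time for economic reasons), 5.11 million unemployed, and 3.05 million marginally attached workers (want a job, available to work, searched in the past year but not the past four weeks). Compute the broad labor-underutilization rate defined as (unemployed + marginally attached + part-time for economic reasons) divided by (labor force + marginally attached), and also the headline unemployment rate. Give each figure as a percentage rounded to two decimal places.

Labor force = 149.92 + 5.11 = 155.03 million.
Numerator = 5.11 + 3.05 + 3.88 = 12.04 million.
Denominator = 155.03 + 3.05 = 158.08 million.
Broad rate = 12.04 / 158.08 = 7.62%.
Headline unemployment rate = 5.11 / 155.03 = 3.30%.

Broad underutilization rate ≈ 7.62%; headline unemployment rate ≈ 3.30%.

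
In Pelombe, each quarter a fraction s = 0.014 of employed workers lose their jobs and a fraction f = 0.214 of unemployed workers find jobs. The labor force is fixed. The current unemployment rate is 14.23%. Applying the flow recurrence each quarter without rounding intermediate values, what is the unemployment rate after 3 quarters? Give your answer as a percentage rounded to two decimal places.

Unemployment rate after three quarters ≈ 9.86%.

With a fixed labor force, u_{t+1} = u_t + s·(1−u_t) − f·u_t = u_t·(1−s−f) + s.
Here 1−s−f = 0.772 and s = 0.014.
u_1 = 0.142300 × 0.772 + 0.014 = 0.123856.
u_2 = 0.123856 × 0.772 + 0.014 = 0.109617.
u_3 = 0.109617 × 0.772 + 0.014 = 0.098624.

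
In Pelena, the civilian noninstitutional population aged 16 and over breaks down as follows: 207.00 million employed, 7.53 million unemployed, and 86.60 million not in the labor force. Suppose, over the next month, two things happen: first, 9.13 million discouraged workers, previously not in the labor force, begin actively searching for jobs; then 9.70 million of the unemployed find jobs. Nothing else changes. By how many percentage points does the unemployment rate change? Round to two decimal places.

The unemployment rate changes by −0.40 percentage points.

Initially, labor force = 207.00 + 7.53 = 214.53 million, so u = 7.53/214.53 = 3.51%.
After the first change, unemployed and labor force both rise by 9.13 → E = 207.00, U = 16.66, labor force = 223.66 million.
After the second change, unemployed falls and employed rises by 9.70; labor force unchanged → E = 216.70, U = 6.96, labor force = 223.66 million.
New unemployment rate = 6.96 / 223.66 = 3.11%.
Change = 3.11% − 3.51% = −0.40 percentage points.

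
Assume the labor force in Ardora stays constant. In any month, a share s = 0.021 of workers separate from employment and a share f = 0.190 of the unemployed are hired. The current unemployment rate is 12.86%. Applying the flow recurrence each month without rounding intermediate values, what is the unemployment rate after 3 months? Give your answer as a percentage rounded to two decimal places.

Unemployment rate after three months ≈ 11.38%.

With a fixed labor force, u_{t+1} = u_t + s·(1−u_t) − f·u_t = u_t·(1−s−f) + s.
Here 1−s−f = 0.789 and s = 0.021.
u_1 = 0.128600 × 0.789 + 0.021 = 0.122465.
u_2 = 0.122465 × 0.789 + 0.021 = 0.117625.
u_3 = 0.117625 × 0.789 + 0.021 = 0.113806.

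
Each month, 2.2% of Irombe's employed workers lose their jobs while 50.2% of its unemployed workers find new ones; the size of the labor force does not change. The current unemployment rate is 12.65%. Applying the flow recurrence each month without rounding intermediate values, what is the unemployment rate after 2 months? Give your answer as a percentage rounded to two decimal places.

With a fixed labor force, u_{t+1} = u_t + s·(1−u_t) − f·u_t = u_t·(1−s−f) + s.
Here 1−s−f = 0.476 and s = 0.022.
u_1 = 0.126500 × 0.476 + 0.022 = 0.082214.
u_2 = 0.082214 × 0.476 + 0.022 = 0.061134.

Unemployment rate after two months ≈ 6.11%.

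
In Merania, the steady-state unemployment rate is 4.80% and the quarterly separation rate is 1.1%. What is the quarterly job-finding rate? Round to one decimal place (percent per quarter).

Job-finding rate ≈ 21.8% per quarter.

From u* = s/(s+f): f = s·(1−u)/u.
f = 1.1 × (1 − 0.0480) / 0.0480 = 1.0472 / 0.0480 ≈ 21.8% per quarter.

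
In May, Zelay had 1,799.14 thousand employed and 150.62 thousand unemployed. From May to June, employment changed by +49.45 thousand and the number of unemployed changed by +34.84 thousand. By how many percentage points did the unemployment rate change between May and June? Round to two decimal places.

The unemployment rate changed by +1.39 percentage points.

May: labor force = 1,799.14 + 150.62 = 1,949.76; u = 150.62/1,949.76 = 7.73%.
June: labor force = 1,848.59 + 185.46 = 2,034.05; u = 185.46/2,034.05 = 9.12%.
Change = 9.12% − 7.73% = +1.39 pp.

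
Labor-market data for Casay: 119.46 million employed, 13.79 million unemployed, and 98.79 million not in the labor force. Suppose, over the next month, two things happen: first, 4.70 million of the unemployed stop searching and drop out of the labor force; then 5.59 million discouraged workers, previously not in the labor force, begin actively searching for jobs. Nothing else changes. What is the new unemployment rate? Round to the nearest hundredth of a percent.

Initially, labor force = 119.46 + 13.79 = 133.25 million, so u = 13.79/133.25 = 10.35%.
After the first change, unemployed and labor force both fall by 4.70 → E = 119.46, U = 9.09, labor force = 128.55 million.
After the second change, unemployed and labor force both rise by 5.59 → E = 119.46, U = 14.68, labor force = 134.14 million.
New unemployment rate = 14.68 / 134.14 = 10.94%.

New unemployment rate ≈ 10.94%.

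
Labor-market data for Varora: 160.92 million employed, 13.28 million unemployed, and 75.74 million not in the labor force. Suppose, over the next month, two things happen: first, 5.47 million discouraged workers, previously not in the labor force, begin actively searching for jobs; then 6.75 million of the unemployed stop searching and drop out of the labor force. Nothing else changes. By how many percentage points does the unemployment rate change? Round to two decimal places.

The unemployment rate changes by −0.68 percentage points.

Initially, labor force = 160.92 + 13.28 = 174.20 million, so u = 13.28/174.20 = 7.62%.
After the first change, unemployed and labor force both rise by 5.47 → E = 160.92, U = 18.75, labor force = 179.67 million.
After the second change, unemployed and labor force both fall by 6.75 → E = 160.92, U = 12.00, labor force = 172.92 million.
New unemployment rate = 12.00 / 172.92 = 6.94%.
Change = 6.94% − 7.62% = −0.68 percentage points.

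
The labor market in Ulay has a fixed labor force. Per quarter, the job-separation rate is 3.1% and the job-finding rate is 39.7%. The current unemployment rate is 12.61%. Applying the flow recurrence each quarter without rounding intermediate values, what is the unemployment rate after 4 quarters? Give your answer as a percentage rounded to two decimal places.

Unemployment rate after four quarters ≈ 7.82%.

With a fixed labor force, u_{t+1} = u_t + s·(1−u_t) − f·u_t = u_t·(1−s−f) + s.
Here 1−s−f = 0.572 and s = 0.031.
u_1 = 0.126100 × 0.572 + 0.031 = 0.103129.
u_2 = 0.103129 × 0.572 + 0.031 = 0.089990.
u_3 = 0.089990 × 0.572 + 0.031 = 0.082474.
u_4 = 0.082474 × 0.572 + 0.031 = 0.078175.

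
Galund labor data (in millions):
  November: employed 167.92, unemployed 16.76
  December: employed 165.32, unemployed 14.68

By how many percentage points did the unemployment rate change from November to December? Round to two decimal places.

November: labor force = 167.92 + 16.76 = 184.68; u = 16.76/184.68 = 9.08%.
December: labor force = 165.32 + 14.68 = 180.00; u = 14.68/180.00 = 8.16%.
Change = 8.16% − 9.08% = −0.92 pp.

The unemployment rate changed by −0.92 percentage points.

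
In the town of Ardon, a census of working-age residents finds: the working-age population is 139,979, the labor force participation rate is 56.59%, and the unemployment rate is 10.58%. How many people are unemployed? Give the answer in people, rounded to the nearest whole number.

Labor force = 0.5659 × 139,979 = 79,214.
Unemployed = 0.1058 × 79,214 ≈ 8,381.

About 8,381 are unemployed.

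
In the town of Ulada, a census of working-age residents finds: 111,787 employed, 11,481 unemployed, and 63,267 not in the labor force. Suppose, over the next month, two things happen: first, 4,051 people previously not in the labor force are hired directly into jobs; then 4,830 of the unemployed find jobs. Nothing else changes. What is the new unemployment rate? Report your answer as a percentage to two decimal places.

New unemployment rate ≈ 5.22%.

Initially, labor force = 111,787 + 11,481 = 123,268, so u = 11,481/123,268 = 9.31%.
After the first change, employed and labor force both rise by 4,051; unemployed unchanged → E = 115,838, U = 11,481, labor force = 127,319.
After the second change, unemployed falls and employed rises by 4,830; labor force unchanged → E = 120,668, U = 6,651, labor force = 127,319.
New unemployment rate = 6,651 / 127,319 = 5.22%.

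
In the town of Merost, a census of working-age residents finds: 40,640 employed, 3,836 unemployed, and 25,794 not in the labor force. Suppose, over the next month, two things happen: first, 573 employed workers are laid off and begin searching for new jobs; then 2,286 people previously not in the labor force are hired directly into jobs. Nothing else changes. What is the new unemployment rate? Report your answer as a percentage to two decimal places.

Initially, labor force = 40,640 + 3,836 = 44,476, so u = 3,836/44,476 = 8.62%.
After the first change, employed falls and unemployed rises by 573; labor force unchanged → E = 40,067, U = 4,409, labor force = 44,476.
After the second change, employed and labor force both rise by 2,286; unemployed unchanged → E = 42,353, U = 4,409, labor force = 46,762.
New unemployment rate = 4,409 / 46,762 = 9.43%.

New unemployment rate ≈ 9.43%.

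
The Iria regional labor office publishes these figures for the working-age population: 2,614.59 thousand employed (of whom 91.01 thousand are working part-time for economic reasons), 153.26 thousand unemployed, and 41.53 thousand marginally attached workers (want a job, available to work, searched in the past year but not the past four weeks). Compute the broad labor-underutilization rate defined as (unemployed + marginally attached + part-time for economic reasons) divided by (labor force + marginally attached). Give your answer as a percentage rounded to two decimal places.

Broad underutilization rate ≈ 10.17%.

Labor force = 2,614.59 + 153.26 = 2,767.85 thousand.
Numerator = 153.26 + 41.53 + 91.01 = 285.80 thousand.
Denominator = 2,767.85 + 41.53 = 2,809.38 thousand.
Broad rate = 285.80 / 2,809.38 = 10.17%.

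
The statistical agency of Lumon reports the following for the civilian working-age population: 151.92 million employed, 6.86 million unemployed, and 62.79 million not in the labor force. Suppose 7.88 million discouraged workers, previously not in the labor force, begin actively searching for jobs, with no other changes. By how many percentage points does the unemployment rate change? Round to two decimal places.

Initially, labor force = 151.92 + 6.86 = 158.78 million, so u = 6.86/158.78 = 4.32%.
After the change, unemployed and labor force both rise by 7.88 → E = 151.92, U = 14.74, labor force = 166.66 million.
New unemployment rate = 14.74 / 166.66 = 8.84%.
Change = 8.84% − 4.32% = +4.52 percentage points.

The unemployment rate changes by +4.52 percentage points.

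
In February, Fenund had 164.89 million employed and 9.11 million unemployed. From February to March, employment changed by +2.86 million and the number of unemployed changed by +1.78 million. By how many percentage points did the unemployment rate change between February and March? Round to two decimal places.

February: labor force = 164.89 + 9.11 = 174.00; u = 9.11/174.00 = 5.24%.
March: labor force = 167.75 + 10.89 = 178.64; u = 10.89/178.64 = 6.10%.
Change = 6.10% − 5.24% = +0.86 pp.

The unemployment rate changed by +0.86 percentage points.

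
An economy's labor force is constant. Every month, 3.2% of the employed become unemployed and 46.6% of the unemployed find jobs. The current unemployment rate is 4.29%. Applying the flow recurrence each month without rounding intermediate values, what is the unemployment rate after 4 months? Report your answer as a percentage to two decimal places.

With a fixed labor force, u_{t+1} = u_t + s·(1−u_t) − f·u_t = u_t·(1−s−f) + s.
Here 1−s−f = 0.502 and s = 0.032.
u_1 = 0.042900 × 0.502 + 0.032 = 0.053536.
u_2 = 0.053536 × 0.502 + 0.032 = 0.058875.
u_3 = 0.058875 × 0.502 + 0.032 = 0.061555.
u_4 = 0.061555 × 0.502 + 0.032 = 0.062901.

Unemployment rate after four months ≈ 6.29%.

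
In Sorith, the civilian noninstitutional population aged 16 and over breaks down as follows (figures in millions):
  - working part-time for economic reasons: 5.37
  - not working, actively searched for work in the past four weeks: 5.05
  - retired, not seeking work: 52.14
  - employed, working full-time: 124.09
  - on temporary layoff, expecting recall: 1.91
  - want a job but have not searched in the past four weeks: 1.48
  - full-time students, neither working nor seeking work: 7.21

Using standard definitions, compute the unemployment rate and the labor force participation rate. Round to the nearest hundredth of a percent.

Unemployment rate ≈ 5.10%; labor force participation rate ≈ 69.16%.

Employed = 5.37 + 124.09 = 129.46 million (anyone who worked, including part-time for economic reasons, counts as employed).
Unemployed = 5.05 + 1.91 = 6.96 million (jobless and actively searching, or on temporary layoff).
Labor force = 129.46 + 6.96 = 136.42 million.
Not in labor force = 52.14 + 1.48 + 7.21 = 60.83 million (those not working and not actively searching are outside the labor force — including those who want a job but have given up searching).
Civilian working-age population = 136.42 + 60.83 = 197.25 million.
Unemployment rate = 6.96 / 136.42 = 5.10%.
Labor force participation rate = 136.42 / 197.25 = 69.16%.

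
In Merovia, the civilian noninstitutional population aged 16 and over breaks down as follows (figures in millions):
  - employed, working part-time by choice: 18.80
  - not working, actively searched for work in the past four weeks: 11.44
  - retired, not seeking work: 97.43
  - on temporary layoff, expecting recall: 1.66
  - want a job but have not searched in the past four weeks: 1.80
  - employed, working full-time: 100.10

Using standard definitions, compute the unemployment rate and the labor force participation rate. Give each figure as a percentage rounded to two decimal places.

Unemployment rate ≈ 9.92%; labor force participation rate ≈ 57.09%.

Employed = 18.80 + 100.10 = 118.90 million.
Unemployed = 11.44 + 1.66 = 13.10 million (jobless and actively searching, or on temporary layoff).
Labor force = 118.90 + 13.10 = 132.00 million.
Not in labor force = 97.43 + 1.80 = 99.23 million (those not working and not actively searching are outside the labor force — including those who want a job but have given up searching).
Civilian working-age population = 132.00 + 99.23 = 231.23 million.
Unemployment rate = 13.10 / 132.00 = 9.92%.
Labor force participation rate = 132.00 / 231.23 = 57.09%.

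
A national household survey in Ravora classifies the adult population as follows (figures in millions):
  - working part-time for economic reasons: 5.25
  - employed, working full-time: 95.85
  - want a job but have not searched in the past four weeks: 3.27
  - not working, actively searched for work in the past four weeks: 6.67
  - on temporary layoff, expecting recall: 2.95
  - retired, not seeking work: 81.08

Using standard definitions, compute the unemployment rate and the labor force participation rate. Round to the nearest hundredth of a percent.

Unemployment rate ≈ 8.69%; labor force participation rate ≈ 56.76%.

Employed = 5.25 + 95.85 = 101.10 million (anyone who worked, including part-time for economic reasons, counts as employed).
Unemployed = 6.67 + 2.95 = 9.62 million (jobless and actively searching, or on temporary layoff).
Labor force = 101.10 + 9.62 = 110.72 million.
Not in labor force = 3.27 + 81.08 = 84.35 million (those not working and not actively searching are outside the labor force — including those who want a job but have given up searching).
Civilian working-age population = 110.72 + 84.35 = 195.07 million.
Unemployment rate = 9.62 / 110.72 = 8.69%.
Labor force participation rate = 110.72 / 195.07 = 56.76%.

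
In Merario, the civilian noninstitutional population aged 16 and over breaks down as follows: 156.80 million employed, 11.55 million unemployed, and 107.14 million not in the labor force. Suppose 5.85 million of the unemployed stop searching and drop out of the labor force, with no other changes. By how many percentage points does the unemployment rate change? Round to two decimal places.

Initially, labor force = 156.80 + 11.55 = 168.35 million, so u = 11.55/168.35 = 6.86%.
After the change, unemployed and labor force both fall by 5.85 → E = 156.80, U = 5.70, labor force = 162.50 million.
New unemployment rate = 5.70 / 162.50 = 3.51%.
Change = 3.51% − 6.86% = −3.35 percentage points.

The unemployment rate changes by −3.35 percentage points.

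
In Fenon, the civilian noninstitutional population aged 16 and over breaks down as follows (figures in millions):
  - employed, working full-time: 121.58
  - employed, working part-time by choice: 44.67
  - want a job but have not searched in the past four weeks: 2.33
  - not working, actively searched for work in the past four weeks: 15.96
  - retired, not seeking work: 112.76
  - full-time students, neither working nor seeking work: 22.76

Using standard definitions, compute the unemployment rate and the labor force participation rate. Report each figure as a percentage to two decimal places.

Employed = 121.58 + 44.67 = 166.25 million.
Unemployed = 15.96 million.
Labor force = 166.25 + 15.96 = 182.21 million.
Not in labor force = 2.33 + 112.76 + 22.76 = 137.85 million (those not working and not actively searching are outside the labor force — including those who want a job but have given up searching).
Civilian working-age population = 182.21 + 137.85 = 320.06 million.
Unemployment rate = 15.96 / 182.21 = 8.76%.
Labor force participation rate = 182.21 / 320.06 = 56.93%.

Unemployment rate ≈ 8.76%; labor force participation rate ≈ 56.93%.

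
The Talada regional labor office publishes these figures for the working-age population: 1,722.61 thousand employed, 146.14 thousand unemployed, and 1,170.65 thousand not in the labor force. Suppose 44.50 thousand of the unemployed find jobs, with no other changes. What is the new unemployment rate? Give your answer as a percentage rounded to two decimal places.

New unemployment rate ≈ 5.44%.

Initially, labor force = 1,722.61 + 146.14 = 1,868.75 thousand, so u = 146.14/1,868.75 = 7.82%.
After the change, unemployed falls and employed rises by 44.50; labor force unchanged → E = 1,767.11, U = 101.64, labor force = 1,868.75 thousand.
New unemployment rate = 101.64 / 1,868.75 = 5.44%.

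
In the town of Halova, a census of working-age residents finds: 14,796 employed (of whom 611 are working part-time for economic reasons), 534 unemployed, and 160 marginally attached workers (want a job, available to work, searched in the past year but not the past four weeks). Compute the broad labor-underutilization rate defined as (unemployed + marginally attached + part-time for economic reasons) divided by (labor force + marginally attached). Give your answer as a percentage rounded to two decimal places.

Labor force = 14,796 + 534 = 15,330.
Numerator = 534 + 160 + 611 = 1,305.
Denominator = 15,330 + 160 = 15,490.
Broad rate = 1,305 / 15,490 = 8.42%.

Broad underutilization rate ≈ 8.42%.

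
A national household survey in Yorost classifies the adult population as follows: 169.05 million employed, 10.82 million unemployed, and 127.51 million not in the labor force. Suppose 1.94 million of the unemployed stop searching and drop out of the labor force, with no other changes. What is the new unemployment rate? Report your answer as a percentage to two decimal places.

New unemployment rate ≈ 4.99%.

Initially, labor force = 169.05 + 10.82 = 179.87 million, so u = 10.82/179.87 = 6.02%.
After the change, unemployed and labor force both fall by 1.94 → E = 169.05, U = 8.88, labor force = 177.93 million.
New unemployment rate = 8.88 / 177.93 = 4.99%.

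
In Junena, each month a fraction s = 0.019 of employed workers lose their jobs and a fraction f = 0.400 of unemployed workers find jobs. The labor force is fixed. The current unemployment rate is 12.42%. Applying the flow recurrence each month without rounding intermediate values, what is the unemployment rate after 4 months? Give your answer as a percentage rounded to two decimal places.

Unemployment rate after four months ≈ 5.43%.

With a fixed labor force, u_{t+1} = u_t + s·(1−u_t) − f·u_t = u_t·(1−s−f) + s.
Here 1−s−f = 0.581 and s = 0.019.
u_1 = 0.124200 × 0.581 + 0.019 = 0.091160.
u_2 = 0.091160 × 0.581 + 0.019 = 0.071964.
u_3 = 0.071964 × 0.581 + 0.019 = 0.060811.
u_4 = 0.060811 × 0.581 + 0.019 = 0.054331.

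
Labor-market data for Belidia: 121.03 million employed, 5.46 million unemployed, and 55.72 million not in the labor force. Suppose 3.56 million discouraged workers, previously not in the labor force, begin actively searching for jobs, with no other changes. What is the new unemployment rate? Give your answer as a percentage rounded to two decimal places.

New unemployment rate ≈ 6.94%.

Initially, labor force = 121.03 + 5.46 = 126.49 million, so u = 5.46/126.49 = 4.32%.
After the change, unemployed and labor force both rise by 3.56 → E = 121.03, U = 9.02, labor force = 130.05 million.
New unemployment rate = 9.02 / 130.05 = 6.94%.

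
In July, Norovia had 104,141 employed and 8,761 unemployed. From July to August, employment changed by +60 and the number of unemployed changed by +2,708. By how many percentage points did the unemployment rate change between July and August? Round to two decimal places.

July: labor force = 104,141 + 8,761 = 112,902; u = 8,761/112,902 = 7.76%.
August: labor force = 104,201 + 11,469 = 115,670; u = 11,469/115,670 = 9.92%.
Change = 9.92% − 7.76% = +2.16 pp.

The unemployment rate changed by +2.16 percentage points.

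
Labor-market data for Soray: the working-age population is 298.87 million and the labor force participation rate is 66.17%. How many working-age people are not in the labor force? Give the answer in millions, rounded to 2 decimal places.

About 101.11 million are not in the labor force.

Share not in the labor force = 1 − 0.6617 = 0.3383.
Not in labor force = 0.3383 × 298.87 ≈ 101.11 million.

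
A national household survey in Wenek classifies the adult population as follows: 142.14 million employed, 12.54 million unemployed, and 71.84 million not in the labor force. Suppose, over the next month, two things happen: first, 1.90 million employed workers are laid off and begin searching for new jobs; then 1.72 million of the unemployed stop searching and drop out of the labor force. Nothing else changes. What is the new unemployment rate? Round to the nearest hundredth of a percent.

New unemployment rate ≈ 8.32%.

Initially, labor force = 142.14 + 12.54 = 154.68 million, so u = 12.54/154.68 = 8.11%.
After the first change, employed falls and unemployed rises by 1.90; labor force unchanged → E = 140.24, U = 14.44, labor force = 154.68 million.
After the second change, unemployed and labor force both fall by 1.72 → E = 140.24, U = 12.72, labor force = 152.96 million.
New unemployment rate = 12.72 / 152.96 = 8.32%.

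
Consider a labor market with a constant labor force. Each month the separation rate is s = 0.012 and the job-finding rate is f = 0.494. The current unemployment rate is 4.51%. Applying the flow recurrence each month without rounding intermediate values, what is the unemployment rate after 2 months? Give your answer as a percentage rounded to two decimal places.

With a fixed labor force, u_{t+1} = u_t + s·(1−u_t) − f·u_t = u_t·(1−s−f) + s.
Here 1−s−f = 0.494 and s = 0.012.
u_1 = 0.045100 × 0.494 + 0.012 = 0.034279.
u_2 = 0.034279 × 0.494 + 0.012 = 0.028934.

Unemployment rate after two months ≈ 2.89%.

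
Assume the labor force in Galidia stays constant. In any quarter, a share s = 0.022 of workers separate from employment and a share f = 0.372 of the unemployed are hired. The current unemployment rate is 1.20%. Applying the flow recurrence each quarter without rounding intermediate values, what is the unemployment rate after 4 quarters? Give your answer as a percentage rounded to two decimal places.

Unemployment rate after four quarters ≈ 4.99%.

With a fixed labor force, u_{t+1} = u_t + s·(1−u_t) − f·u_t = u_t·(1−s−f) + s.
Here 1−s−f = 0.606 and s = 0.022.
u_1 = 0.012000 × 0.606 + 0.022 = 0.029272.
u_2 = 0.029272 × 0.606 + 0.022 = 0.039739.
u_3 = 0.039739 × 0.606 + 0.022 = 0.046082.
u_4 = 0.046082 × 0.606 + 0.022 = 0.049926.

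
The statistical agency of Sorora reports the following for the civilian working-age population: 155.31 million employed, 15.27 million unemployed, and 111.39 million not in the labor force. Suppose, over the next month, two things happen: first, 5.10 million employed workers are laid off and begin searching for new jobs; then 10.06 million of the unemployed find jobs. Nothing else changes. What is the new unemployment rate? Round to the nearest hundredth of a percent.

New unemployment rate ≈ 6.04%.

Initially, labor force = 155.31 + 15.27 = 170.58 million, so u = 15.27/170.58 = 8.95%.
After the first change, employed falls and unemployed rises by 5.10; labor force unchanged → E = 150.21, U = 20.37, labor force = 170.58 million.
After the second change, unemployed falls and employed rises by 10.06; labor force unchanged → E = 160.27, U = 10.31, labor force = 170.58 million.
New unemployment rate = 10.31 / 170.58 = 6.04%.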